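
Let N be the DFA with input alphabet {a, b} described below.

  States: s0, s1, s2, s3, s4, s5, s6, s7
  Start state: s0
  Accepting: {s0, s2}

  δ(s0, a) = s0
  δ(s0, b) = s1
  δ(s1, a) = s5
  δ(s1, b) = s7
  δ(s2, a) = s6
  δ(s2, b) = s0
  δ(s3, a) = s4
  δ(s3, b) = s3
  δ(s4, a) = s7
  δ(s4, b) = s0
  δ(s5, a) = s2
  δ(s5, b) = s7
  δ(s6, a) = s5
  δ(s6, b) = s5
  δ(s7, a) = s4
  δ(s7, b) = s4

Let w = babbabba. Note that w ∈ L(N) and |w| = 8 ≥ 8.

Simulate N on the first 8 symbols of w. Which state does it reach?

Run of N on the first 8 characters of w = b a b b a b b a:
  step 0: s0  (start)
  step 1: s1  (read b: s0→s1)
  step 2: s5  (read a: s1→s5)
  step 3: s7  (read b: s5→s7)
  step 4: s4  (read b: s7→s4)
  step 5: s7  (read a: s4→s7)
  step 6: s4  (read b: s7→s4)
  step 7: s0  (read b: s4→s0)
  step 8: s0  (read a: s0→s0)

After reading 8 characters, N is in state s0.

s0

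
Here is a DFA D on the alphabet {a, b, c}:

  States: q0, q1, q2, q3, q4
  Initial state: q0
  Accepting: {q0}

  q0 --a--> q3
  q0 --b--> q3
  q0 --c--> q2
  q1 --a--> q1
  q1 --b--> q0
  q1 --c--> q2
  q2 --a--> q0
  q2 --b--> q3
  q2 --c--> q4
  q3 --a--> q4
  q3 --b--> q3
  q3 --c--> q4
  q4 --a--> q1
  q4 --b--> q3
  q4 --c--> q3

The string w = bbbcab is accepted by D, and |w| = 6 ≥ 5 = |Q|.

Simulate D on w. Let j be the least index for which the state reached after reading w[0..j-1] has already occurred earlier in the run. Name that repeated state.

State sequence: q0 -b-> q3 -b-> q3 -b-> q3 -c-> q4 -a-> q1 -b-> q0
First repeat at step 2: q3 was already visited.

The earliest repeat is at step j = 2: D is in q3, which it already visited at step i = 1.
Since D has 5 states, any run of length ≥ 5 visits 5+1 states, so by pigeonhole some state repeats within the first 5 steps — that repeat gives the pumpable loop.

q3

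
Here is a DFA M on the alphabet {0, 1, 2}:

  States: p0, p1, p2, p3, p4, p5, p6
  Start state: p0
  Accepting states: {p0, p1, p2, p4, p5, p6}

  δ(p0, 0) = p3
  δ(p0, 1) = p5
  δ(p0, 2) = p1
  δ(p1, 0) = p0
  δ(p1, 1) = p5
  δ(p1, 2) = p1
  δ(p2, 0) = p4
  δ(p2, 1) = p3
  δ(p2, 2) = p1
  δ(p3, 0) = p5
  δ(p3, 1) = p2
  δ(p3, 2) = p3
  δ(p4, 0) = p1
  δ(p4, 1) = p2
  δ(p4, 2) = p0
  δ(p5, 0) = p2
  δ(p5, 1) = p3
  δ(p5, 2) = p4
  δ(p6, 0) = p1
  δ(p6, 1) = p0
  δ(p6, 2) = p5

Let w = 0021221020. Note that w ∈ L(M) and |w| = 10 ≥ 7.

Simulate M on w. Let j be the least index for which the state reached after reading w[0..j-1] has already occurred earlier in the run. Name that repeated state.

State sequence: p0 -0-> p3 -0-> p5 -2-> p4 -1-> p2 -2-> p1 -2-> p1 -1-> p5 -0-> p2 -2-> p1 -0-> p0
First repeat at step 6: p1 was already visited.

The earliest repeat is at step j = 6: M is in p1, which it already visited at step i = 5.
Pumping length from the standard proof: p = 7 (the number of states). The repeated state found above gives |xy| = j ≤ 7 and |y| = j − i ≥ 1.

p1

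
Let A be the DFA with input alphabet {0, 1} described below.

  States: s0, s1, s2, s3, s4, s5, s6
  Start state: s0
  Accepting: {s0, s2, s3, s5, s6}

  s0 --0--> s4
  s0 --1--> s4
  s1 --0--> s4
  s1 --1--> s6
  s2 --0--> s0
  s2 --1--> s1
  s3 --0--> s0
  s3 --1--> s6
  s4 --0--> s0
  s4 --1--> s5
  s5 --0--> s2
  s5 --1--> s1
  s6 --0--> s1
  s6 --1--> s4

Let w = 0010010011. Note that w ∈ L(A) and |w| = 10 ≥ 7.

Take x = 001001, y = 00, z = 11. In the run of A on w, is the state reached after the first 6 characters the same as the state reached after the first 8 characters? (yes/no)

no

State sequence: s0 -0-> s4 -0-> s0 -1-> s4 -0-> s0 -0-> s4 -1-> s5 -0-> s2 -0-> s0

After x (step 6): s5. After xy (step 8): s0.
They differ (s5 ≠ s0), so y is not a cycle from the state after x; this split is not the one the pumping-lemma construction produces, and pumping y need not keep the string in L(A).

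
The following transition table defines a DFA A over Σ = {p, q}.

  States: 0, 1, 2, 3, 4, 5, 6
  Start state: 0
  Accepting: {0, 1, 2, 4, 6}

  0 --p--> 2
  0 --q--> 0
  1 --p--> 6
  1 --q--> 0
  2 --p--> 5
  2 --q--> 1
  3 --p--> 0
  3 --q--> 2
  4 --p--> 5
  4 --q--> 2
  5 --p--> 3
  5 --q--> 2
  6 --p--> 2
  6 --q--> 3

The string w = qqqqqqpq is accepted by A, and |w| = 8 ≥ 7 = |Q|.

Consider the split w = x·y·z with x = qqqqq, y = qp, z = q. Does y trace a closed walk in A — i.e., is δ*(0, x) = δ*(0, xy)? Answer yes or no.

State sequence: 0 -q-> 0 -q-> 0 -q-> 0 -q-> 0 -q-> 0 -q-> 0 -p-> 2

After x (step 5): 0. After xy (step 7): 2.
They differ (0 ≠ 2), so y is not a cycle from the state after x; this split is not the one the pumping-lemma construction produces, and pumping y need not keep the string in L(A).

no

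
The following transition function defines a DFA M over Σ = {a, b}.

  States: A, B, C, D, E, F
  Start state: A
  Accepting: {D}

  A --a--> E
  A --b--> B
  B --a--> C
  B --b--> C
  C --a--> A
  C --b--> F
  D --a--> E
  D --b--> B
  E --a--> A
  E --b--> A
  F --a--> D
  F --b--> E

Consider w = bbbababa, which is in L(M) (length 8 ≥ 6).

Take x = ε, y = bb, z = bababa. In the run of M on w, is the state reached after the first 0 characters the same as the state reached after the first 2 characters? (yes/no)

Run of M on the first 2 characters of w = b b:
  step 0: A  (start)
  step 1: B  (read b: A→B)
  step 2: C  (read b: B→C)

After x (step 0): A. After xy (step 2): C.
They differ (A ≠ C), so y is not a cycle from the state after x; this split is not the one the pumping-lemma construction produces, and pumping y need not keep the string in L(M).

no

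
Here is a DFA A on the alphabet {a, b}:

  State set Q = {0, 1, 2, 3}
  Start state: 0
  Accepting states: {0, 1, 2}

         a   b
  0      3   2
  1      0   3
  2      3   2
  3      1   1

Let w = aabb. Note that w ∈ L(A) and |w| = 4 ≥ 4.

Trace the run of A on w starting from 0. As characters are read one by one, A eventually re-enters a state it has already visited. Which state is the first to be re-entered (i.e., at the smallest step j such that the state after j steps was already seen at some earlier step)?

Run of A on w = a a b b:
  step 0: 0  (start)
  step 1: 3  (read a: 0→3)
  step 2: 1  (read a: 3→1)
  step 3: 3  (read b: 1→3)   ← first repeat (3 seen earlier)
  step 4: 1  (read b: 3→1)

The earliest repeat is at step j = 3: A is in 3, which it already visited at step i = 1.
With |Q| = 4, pigeonhole forces a state repeat no later than step 4; the substring read between the first and second visits to that state can be pumped.

3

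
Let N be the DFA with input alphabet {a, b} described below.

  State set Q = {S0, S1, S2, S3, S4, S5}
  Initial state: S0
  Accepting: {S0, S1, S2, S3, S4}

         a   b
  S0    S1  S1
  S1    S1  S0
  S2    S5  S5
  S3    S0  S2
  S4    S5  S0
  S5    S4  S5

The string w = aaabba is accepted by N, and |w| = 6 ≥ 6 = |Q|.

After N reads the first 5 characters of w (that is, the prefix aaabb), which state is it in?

S1

Run of N on the first 5 characters of w = a a a b b:
  step 0: S0  (start)
  step 1: S1  (read a: S0→S1)
  step 2: S1  (read a: S1→S1)
  step 3: S1  (read a: S1→S1)
  step 4: S0  (read b: S1→S0)
  step 5: S1  (read b: S0→S1)

After reading 5 characters, N is in state S1.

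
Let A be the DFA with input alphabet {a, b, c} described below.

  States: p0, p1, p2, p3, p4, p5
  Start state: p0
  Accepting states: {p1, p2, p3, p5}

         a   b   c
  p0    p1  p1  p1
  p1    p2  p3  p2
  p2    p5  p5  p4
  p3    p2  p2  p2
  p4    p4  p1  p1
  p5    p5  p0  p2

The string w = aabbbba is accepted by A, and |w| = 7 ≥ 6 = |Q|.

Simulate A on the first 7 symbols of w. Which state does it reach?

Run of A on the first 7 characters of w = a a b b b b a:
  step 0: p0  (start)
  step 1: p1  (read a: p0→p1)
  step 2: p2  (read a: p1→p2)
  step 3: p5  (read b: p2→p5)
  step 4: p0  (read b: p5→p0)
  step 5: p1  (read b: p0→p1)
  step 6: p3  (read b: p1→p3)
  step 7: p2  (read a: p3→p2)

After reading 7 characters, A is in state p2.

p2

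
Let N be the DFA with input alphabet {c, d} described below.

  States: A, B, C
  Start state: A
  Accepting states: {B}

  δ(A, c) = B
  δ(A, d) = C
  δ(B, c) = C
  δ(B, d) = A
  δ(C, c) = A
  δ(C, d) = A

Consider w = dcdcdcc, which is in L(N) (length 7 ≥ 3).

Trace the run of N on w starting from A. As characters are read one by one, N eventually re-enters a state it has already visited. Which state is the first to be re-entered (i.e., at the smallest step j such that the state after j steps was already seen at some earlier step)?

Run of N on w = d c d c d c c:
  step 0: A  (start)
  step 1: C  (read d: A→C)
  step 2: A  (read c: C→A)   ← first repeat (A seen earlier)
  step 3: C  (read d: A→C)
  step 4: A  (read c: C→A)
  step 5: C  (read d: A→C)
  step 6: A  (read c: C→A)
  step 7: B  (read c: A→B)

The earliest repeat is at step j = 2: N is in A, which it already visited at step i = 0.
With |Q| = 3, pigeonhole forces a state repeat no later than step 3; the substring read between the first and second visits to that state can be pumped.

A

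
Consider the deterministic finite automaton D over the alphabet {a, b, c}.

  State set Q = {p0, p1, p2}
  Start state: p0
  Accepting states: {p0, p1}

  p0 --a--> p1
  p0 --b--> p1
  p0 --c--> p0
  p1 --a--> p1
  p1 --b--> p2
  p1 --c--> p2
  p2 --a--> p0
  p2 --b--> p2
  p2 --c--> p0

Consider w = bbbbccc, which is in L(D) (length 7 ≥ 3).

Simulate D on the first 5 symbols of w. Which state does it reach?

State sequence: p0 -b-> p1 -b-> p2 -b-> p2 -b-> p2 -c-> p0

After reading 5 characters, D is in state p0.
(This kind of state-tracing is the core of the pumping-lemma construction: with 3 states, pigeonhole forces a repeat within the first 3 steps.)

p0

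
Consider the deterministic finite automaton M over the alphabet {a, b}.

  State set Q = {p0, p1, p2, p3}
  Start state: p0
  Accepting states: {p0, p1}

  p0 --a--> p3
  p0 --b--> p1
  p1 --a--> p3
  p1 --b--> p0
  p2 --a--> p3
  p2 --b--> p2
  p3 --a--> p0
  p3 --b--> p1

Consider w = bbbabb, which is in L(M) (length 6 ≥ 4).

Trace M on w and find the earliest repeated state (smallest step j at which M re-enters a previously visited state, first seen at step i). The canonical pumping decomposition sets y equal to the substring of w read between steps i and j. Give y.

Run of M on w = b b b a b b:
  step 0: p0  (start)
  step 1: p1  (read b: p0→p1)
  step 2: p0  (read b: p1→p0)   ← first repeat (p0 seen earlier)
  step 3: p1  (read b: p0→p1)
  step 4: p3  (read a: p1→p3)
  step 5: p1  (read b: p3→p1)
  step 6: p0  (read b: p1→p0)

So i = 0, j = 2, giving x = w[0:0] = ε, y = w[0:2] = bb, z = w[2:6] = babb.
Check: |xy| = 2 ≤ 4 and |y| = 2 ≥ 1. Reading y takes M from p0 back to p0, so every xyⁱz is accepted.
Pumping length from the standard proof: p = 4 (the number of states). The repeated state found above gives |xy| = j ≤ 4 and |y| = j − i ≥ 1.

bb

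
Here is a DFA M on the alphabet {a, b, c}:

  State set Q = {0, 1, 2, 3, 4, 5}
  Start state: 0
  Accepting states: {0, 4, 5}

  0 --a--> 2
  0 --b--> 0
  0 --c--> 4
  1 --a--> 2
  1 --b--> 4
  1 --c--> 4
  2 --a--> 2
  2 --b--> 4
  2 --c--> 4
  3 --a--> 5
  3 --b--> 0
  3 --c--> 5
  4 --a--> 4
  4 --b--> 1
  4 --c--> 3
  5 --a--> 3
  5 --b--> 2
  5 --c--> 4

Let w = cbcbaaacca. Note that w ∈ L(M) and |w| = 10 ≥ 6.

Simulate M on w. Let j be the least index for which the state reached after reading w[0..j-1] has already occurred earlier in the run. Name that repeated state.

4

Run of M on w = c b c b a a a c c a:
  step 0: 0  (start)
  step 1: 4  (read c: 0→4)
  step 2: 1  (read b: 4→1)
  step 3: 4  (read c: 1→4)   ← first repeat (4 seen earlier)
  step 4: 1  (read b: 4→1)
  step 5: 2  (read a: 1→2)
  step 6: 2  (read a: 2→2)
  step 7: 2  (read a: 2→2)
  step 8: 4  (read c: 2→4)
  step 9: 3  (read c: 4→3)
  step 10: 5  (read a: 3→5)

The earliest repeat is at step j = 3: M is in 4, which it already visited at step i = 1.
Pumping length from the standard proof: p = 6 (the number of states). The repeated state found above gives |xy| = j ≤ 6 and |y| = j − i ≥ 1.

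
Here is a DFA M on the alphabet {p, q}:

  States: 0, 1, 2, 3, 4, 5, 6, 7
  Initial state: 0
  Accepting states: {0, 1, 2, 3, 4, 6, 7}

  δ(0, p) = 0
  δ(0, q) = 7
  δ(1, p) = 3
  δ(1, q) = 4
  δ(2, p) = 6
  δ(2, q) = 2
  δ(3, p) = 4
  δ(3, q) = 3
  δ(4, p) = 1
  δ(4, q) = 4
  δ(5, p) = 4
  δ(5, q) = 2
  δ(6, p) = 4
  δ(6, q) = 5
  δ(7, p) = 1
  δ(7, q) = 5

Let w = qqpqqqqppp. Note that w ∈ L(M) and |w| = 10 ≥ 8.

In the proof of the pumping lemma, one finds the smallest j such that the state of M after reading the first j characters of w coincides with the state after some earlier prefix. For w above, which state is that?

State sequence: 0 -q-> 7 -q-> 5 -p-> 4 -q-> 4 -q-> 4 -q-> 4 -q-> 4 -p-> 1 -p-> 3 -p-> 4
First repeat at step 4: 4 was already visited.

The earliest repeat is at step j = 4: M is in 4, which it already visited at step i = 3.
Since M has 8 states, any run of length ≥ 8 visits 8+1 states, so by pigeonhole some state repeats within the first 8 steps — that repeat gives the pumpable loop.

4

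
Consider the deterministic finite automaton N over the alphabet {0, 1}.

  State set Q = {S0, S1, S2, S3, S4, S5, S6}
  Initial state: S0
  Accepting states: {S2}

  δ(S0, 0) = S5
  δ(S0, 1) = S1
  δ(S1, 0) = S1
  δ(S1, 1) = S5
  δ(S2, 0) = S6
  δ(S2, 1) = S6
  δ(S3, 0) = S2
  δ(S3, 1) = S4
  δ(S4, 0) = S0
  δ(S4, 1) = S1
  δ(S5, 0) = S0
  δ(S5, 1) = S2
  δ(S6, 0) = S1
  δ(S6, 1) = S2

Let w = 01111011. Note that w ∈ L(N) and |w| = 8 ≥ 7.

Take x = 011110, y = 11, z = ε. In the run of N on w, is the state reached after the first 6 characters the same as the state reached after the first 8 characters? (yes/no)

State sequence: S0 -0-> S5 -1-> S2 -1-> S6 -1-> S2 -1-> S6 -0-> S1 -1-> S5 -1-> S2

After x (step 6): S1. After xy (step 8): S2.
They differ (S1 ≠ S2), so y is not a cycle from the state after x; this split is not the one the pumping-lemma construction produces, and pumping y need not keep the string in L(N).

no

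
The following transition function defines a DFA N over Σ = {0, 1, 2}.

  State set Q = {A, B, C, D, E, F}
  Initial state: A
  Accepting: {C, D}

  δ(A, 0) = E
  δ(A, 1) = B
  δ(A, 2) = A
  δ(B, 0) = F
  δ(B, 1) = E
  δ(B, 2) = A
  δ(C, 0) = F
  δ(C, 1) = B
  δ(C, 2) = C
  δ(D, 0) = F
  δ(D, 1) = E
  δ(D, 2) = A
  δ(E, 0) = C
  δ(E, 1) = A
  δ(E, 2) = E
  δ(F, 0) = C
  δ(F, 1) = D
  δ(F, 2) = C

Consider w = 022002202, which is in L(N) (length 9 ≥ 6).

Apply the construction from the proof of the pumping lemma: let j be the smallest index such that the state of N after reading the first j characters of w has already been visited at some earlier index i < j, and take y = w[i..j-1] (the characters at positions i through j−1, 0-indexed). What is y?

State sequence: A -0-> E -2-> E -2-> E -0-> C -0-> F -2-> C -2-> C -0-> F -2-> C
First repeat at step 2: E was already visited.

So i = 1, j = 2, giving x = w[0:1] = 0, y = w[1:2] = 2, z = w[2:9] = 2002202.
Check: |xy| = 2 ≤ 6 and |y| = 1 ≥ 1. Reading y takes N from E back to E, so every xyⁱz is accepted.
The DFA has 6 states, so the proof of the pumping lemma guarantees a repeated state among the first 6+1 visited; the segment between the two visits is the pumpable y.

2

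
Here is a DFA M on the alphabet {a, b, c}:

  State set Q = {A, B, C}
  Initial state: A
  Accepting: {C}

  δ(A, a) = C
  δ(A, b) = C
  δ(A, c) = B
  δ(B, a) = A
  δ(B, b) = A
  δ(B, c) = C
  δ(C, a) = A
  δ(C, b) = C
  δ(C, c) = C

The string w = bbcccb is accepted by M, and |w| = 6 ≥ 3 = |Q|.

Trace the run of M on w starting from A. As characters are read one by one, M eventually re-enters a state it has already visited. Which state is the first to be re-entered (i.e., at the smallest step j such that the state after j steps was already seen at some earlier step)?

C

State sequence: A -b-> C -b-> C -c-> C -c-> C -c-> C -b-> C
First repeat at step 2: C was already visited.

The earliest repeat is at step j = 2: M is in C, which it already visited at step i = 1.
The DFA has 3 states, so the proof of the pumping lemma guarantees a repeated state among the first 3+1 visited; the segment between the two visits is the pumpable y.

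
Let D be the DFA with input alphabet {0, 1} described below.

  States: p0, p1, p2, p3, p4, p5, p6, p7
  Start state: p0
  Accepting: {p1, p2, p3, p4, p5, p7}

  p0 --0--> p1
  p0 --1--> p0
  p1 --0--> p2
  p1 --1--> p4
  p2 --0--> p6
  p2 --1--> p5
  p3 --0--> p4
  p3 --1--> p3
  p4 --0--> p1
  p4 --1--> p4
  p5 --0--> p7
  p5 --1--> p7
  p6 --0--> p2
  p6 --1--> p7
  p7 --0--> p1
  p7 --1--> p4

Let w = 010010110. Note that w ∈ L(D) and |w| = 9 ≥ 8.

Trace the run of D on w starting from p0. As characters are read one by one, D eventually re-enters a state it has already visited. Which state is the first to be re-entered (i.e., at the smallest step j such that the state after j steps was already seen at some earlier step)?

State sequence: p0 -0-> p1 -1-> p4 -0-> p1 -0-> p2 -1-> p5 -0-> p7 -1-> p4 -1-> p4 -0-> p1
First repeat at step 3: p1 was already visited.

The earliest repeat is at step j = 3: D is in p1, which it already visited at step i = 1.

p1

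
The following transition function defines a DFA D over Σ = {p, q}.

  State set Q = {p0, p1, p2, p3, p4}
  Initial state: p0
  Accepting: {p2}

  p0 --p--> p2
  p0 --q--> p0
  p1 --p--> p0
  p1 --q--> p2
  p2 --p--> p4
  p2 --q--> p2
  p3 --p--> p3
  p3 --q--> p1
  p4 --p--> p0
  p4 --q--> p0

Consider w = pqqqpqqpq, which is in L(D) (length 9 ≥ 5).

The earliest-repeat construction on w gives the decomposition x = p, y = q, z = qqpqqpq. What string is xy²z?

pqqqqpqqpq

xy^2z = p·q·q·qqpqqpq = pqqqqpqqpq.
Reading y = q takes D from p2 back to p2, so after x·y·y the machine is still in p2, and z then leads to the accepting state p2. Hence pqqqqpqqpq ∈ L(D).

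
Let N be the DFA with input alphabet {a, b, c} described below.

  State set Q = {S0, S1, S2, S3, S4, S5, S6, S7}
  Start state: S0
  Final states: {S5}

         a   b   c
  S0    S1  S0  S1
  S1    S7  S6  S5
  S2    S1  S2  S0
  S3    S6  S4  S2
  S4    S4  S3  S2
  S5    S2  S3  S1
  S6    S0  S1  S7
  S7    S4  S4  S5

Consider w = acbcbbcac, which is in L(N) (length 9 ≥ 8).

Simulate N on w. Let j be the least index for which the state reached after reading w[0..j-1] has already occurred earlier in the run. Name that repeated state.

State sequence: S0 -a-> S1 -c-> S5 -b-> S3 -c-> S2 -b-> S2 -b-> S2 -c-> S0 -a-> S1 -c-> S5
First repeat at step 5: S2 was already visited.

The earliest repeat is at step j = 5: N is in S2, which it already visited at step i = 4.
Since N has 8 states, any run of length ≥ 8 visits 8+1 states, so by pigeonhole some state repeats within the first 8 steps — that repeat gives the pumpable loop.

S2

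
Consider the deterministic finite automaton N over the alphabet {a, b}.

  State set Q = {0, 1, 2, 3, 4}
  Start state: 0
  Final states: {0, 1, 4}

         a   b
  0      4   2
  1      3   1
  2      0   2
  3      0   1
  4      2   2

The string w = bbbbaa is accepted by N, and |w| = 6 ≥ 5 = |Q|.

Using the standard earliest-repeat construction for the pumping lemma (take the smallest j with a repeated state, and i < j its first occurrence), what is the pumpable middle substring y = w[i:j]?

State sequence: 0 -b-> 2 -b-> 2 -b-> 2 -b-> 2 -a-> 0 -a-> 4
First repeat at step 2: 2 was already visited.

So i = 1, j = 2, giving x = w[0:1] = b, y = w[1:2] = b, z = w[2:6] = bbaa.
Check: |xy| = 2 ≤ 5 and |y| = 1 ≥ 1. Reading y takes N from 2 back to 2, so every xyⁱz is accepted.
The DFA has 5 states, so the proof of the pumping lemma guarantees a repeated state among the first 5+1 visited; the segment between the two visits is the pumpable y.

b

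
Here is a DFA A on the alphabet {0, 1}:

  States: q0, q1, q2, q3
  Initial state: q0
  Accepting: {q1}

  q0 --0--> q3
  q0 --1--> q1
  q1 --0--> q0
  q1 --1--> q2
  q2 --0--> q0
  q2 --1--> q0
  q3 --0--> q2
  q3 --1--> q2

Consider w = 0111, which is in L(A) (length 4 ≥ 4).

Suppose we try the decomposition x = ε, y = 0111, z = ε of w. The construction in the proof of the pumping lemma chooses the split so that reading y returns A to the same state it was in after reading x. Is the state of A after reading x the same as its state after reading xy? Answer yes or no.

State sequence: q0 -0-> q3 -1-> q2 -1-> q0 -1-> q1

After x (step 0): q0. After xy (step 4): q1.
They differ (q0 ≠ q1), so y is not a cycle from the state after x; this split is not the one the pumping-lemma construction produces, and pumping y need not keep the string in L(A).

no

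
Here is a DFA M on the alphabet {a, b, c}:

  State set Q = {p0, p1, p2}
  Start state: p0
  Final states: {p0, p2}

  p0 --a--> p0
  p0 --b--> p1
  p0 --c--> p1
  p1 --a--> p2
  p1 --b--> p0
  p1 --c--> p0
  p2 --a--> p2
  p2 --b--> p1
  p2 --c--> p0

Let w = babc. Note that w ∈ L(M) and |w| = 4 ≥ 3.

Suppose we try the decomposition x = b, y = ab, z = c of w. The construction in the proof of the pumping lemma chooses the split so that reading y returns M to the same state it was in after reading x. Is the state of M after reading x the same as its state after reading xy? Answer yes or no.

yes

Run of M on the first 3 characters of w = b a b:
  step 0: p0  (start)
  step 1: p1  (read b: p0→p1)
  step 2: p2  (read a: p1→p2)
  step 3: p1  (read b: p2→p1)

After x (step 1): p1. After xy (step 3): p1.
They match, so y = ab drives M around a cycle from p1 back to itself; pumping y any number of times keeps M in p1 before reading z, and xyⁱz ∈ L(M) for every i ≥ 0.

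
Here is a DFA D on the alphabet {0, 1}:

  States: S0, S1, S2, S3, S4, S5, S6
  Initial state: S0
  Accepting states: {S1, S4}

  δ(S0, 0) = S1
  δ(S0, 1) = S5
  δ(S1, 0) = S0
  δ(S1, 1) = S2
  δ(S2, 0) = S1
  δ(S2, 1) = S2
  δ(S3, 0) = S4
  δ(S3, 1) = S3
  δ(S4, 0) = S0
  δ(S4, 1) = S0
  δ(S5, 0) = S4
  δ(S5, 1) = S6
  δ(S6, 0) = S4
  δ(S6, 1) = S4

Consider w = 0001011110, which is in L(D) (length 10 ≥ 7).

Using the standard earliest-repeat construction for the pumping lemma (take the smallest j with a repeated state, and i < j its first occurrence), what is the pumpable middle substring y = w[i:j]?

Run of D on w = 0 0 0 1 0 1 1 1 1 0:
  step 0: S0  (start)
  step 1: S1  (read 0: S0→S1)
  step 2: S0  (read 0: S1→S0)   ← first repeat (S0 seen earlier)
  step 3: S1  (read 0: S0→S1)
  step 4: S2  (read 1: S1→S2)
  step 5: S1  (read 0: S2→S1)
  step 6: S2  (read 1: S1→S2)
  step 7: S2  (read 1: S2→S2)
  step 8: S2  (read 1: S2→S2)
  step 9: S2  (read 1: S2→S2)
  step 10: S1  (read 0: S2→S1)

So i = 0, j = 2, giving x = w[0:0] = ε, y = w[0:2] = 00, z = w[2:10] = 01011110.
Check: |xy| = 2 ≤ 7 and |y| = 2 ≥ 1. Reading y takes D from S0 back to S0, so every xyⁱz is accepted.

00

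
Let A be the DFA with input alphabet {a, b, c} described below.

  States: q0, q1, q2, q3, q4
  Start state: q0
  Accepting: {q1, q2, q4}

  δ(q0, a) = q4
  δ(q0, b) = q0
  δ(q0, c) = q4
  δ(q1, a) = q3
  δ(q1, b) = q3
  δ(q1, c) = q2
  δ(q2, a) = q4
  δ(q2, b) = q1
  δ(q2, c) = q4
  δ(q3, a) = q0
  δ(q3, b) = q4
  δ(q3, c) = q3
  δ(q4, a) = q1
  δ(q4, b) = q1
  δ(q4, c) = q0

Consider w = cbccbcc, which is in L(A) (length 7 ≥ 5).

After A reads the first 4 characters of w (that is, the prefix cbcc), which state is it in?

State sequence: q0 -c-> q4 -b-> q1 -c-> q2 -c-> q4

After reading 4 characters, A is in state q4.

q4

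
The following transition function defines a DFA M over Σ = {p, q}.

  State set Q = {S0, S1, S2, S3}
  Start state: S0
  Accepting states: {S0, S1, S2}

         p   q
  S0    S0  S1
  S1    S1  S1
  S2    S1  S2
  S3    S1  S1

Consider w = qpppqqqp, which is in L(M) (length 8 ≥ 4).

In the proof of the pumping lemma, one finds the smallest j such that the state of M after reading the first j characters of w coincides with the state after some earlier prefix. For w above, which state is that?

S1

State sequence: S0 -q-> S1 -p-> S1 -p-> S1 -p-> S1 -q-> S1 -q-> S1 -q-> S1 -p-> S1
First repeat at step 2: S1 was already visited.

The earliest repeat is at step j = 2: M is in S1, which it already visited at step i = 1.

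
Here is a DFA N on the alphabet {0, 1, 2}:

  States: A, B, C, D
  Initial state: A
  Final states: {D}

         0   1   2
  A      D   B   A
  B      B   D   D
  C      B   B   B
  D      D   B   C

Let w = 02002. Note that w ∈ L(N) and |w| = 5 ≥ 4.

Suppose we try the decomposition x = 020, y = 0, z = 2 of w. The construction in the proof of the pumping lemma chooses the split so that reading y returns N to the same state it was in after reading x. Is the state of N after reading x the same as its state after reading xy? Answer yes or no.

State sequence: A -0-> D -2-> C -0-> B -0-> B

After x (step 3): B. After xy (step 4): B.
They match, so y = 0 drives N around a cycle from B back to itself; pumping y any number of times keeps N in B before reading z, and xyⁱz ∈ L(N) for every i ≥ 0.

yes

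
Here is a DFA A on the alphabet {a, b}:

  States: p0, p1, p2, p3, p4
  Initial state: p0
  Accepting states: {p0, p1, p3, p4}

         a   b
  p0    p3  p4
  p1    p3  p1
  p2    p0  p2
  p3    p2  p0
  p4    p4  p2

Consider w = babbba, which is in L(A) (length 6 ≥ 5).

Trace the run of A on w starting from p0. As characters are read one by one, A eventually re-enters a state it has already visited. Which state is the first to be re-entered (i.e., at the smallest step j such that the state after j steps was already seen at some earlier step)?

p4

State sequence: p0 -b-> p4 -a-> p4 -b-> p2 -b-> p2 -b-> p2 -a-> p0
First repeat at step 2: p4 was already visited.

The earliest repeat is at step j = 2: A is in p4, which it already visited at step i = 1.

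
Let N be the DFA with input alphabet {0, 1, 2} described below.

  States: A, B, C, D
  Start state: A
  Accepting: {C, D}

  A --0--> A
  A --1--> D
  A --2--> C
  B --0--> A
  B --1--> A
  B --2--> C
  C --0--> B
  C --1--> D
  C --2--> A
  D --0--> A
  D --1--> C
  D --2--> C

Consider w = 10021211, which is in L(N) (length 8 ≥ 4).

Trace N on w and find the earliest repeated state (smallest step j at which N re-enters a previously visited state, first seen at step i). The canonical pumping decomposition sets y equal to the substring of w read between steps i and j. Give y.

Run of N on w = 1 0 0 2 1 2 1 1:
  step 0: A  (start)
  step 1: D  (read 1: A→D)
  step 2: A  (read 0: D→A)   ← first repeat (A seen earlier)
  step 3: A  (read 0: A→A)
  step 4: C  (read 2: A→C)
  step 5: D  (read 1: C→D)
  step 6: C  (read 2: D→C)
  step 7: D  (read 1: C→D)
  step 8: C  (read 1: D→C)

So i = 0, j = 2, giving x = w[0:0] = ε, y = w[0:2] = 10, z = w[2:8] = 021211.
Check: |xy| = 2 ≤ 4 and |y| = 2 ≥ 1. Reading y takes N from A back to A, so every xyⁱz is accepted.

10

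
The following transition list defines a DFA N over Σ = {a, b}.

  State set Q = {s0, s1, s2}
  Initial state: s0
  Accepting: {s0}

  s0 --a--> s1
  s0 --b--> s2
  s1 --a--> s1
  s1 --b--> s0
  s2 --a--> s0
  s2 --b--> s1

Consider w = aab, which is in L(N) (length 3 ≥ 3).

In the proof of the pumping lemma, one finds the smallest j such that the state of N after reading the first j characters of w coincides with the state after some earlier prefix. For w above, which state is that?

Run of N on w = a a b:
  step 0: s0  (start)
  step 1: s1  (read a: s0→s1)
  step 2: s1  (read a: s1→s1)   ← first repeat (s1 seen earlier)
  step 3: s0  (read b: s1→s0)

The earliest repeat is at step j = 2: N is in s1, which it already visited at step i = 1.
The DFA has 3 states, so the proof of the pumping lemma guarantees a repeated state among the first 3+1 visited; the segment between the two visits is the pumpable y.

s1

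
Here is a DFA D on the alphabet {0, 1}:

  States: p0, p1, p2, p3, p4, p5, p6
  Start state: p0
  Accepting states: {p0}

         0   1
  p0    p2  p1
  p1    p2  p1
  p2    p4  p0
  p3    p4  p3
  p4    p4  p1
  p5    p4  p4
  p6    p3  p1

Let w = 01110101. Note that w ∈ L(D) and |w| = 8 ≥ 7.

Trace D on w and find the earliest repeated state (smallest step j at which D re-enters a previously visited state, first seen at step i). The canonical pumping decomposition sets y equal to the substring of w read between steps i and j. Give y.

State sequence: p0 -0-> p2 -1-> p0 -1-> p1 -1-> p1 -0-> p2 -1-> p0 -0-> p2 -1-> p0
First repeat at step 2: p0 was already visited.

So i = 0, j = 2, giving x = w[0:0] = ε, y = w[0:2] = 01, z = w[2:8] = 110101.
Check: |xy| = 2 ≤ 7 and |y| = 2 ≥ 1. Reading y takes D from p0 back to p0, so every xyⁱz is accepted.
Pumping length from the standard proof: p = 7 (the number of states). The repeated state found above gives |xy| = j ≤ 7 and |y| = j − i ≥ 1.

01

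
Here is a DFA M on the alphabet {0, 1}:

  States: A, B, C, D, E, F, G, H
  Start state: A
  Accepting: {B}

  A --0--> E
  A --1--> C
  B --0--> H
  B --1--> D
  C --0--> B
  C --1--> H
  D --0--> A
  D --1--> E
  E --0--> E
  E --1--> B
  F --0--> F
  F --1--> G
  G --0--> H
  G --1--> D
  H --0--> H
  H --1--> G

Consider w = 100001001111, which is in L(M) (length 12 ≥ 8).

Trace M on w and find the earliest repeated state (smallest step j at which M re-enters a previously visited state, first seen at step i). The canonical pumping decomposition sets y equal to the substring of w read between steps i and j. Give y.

Run of M on w = 1 0 0 0 0 1 0 0 1 1 1 1:
  step 0: A  (start)
  step 1: C  (read 1: A→C)
  step 2: B  (read 0: C→B)
  step 3: H  (read 0: B→H)
  step 4: H  (read 0: H→H)   ← first repeat (H seen earlier)
  step 5: H  (read 0: H→H)
  step 6: G  (read 1: H→G)
  step 7: H  (read 0: G→H)
  step 8: H  (read 0: H→H)
  step 9: G  (read 1: H→G)
  step 10: D  (read 1: G→D)
  step 11: E  (read 1: D→E)
  step 12: B  (read 1: E→B)

So i = 3, j = 4, giving x = w[0:3] = 100, y = w[3:4] = 0, z = w[4:12] = 01001111.
Check: |xy| = 4 ≤ 8 and |y| = 1 ≥ 1. Reading y takes M from H back to H, so every xyⁱz is accepted.

0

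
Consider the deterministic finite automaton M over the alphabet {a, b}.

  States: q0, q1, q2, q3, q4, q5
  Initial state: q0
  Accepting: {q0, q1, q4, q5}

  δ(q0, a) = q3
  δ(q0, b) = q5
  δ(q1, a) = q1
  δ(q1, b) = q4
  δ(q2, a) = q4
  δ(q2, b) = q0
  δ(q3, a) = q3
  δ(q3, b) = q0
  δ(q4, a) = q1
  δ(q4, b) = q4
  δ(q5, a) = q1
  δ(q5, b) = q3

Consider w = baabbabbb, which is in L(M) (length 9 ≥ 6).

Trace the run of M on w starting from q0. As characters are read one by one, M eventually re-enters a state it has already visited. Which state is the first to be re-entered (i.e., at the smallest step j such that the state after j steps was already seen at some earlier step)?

State sequence: q0 -b-> q5 -a-> q1 -a-> q1 -b-> q4 -b-> q4 -a-> q1 -b-> q4 -b-> q4 -b-> q4
First repeat at step 3: q1 was already visited.

The earliest repeat is at step j = 3: M is in q1, which it already visited at step i = 2.
The DFA has 6 states, so the proof of the pumping lemma guarantees a repeated state among the first 6+1 visited; the segment between the two visits is the pumpable y.

q1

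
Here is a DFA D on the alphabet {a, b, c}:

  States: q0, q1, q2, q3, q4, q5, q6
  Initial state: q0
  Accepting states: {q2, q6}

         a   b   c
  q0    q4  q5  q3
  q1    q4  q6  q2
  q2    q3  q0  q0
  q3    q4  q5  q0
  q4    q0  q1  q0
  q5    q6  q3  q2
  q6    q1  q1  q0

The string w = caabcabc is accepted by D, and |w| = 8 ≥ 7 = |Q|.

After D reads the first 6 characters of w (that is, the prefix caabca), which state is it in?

q3

Run of D on the first 6 characters of w = c a a b c a:
  step 0: q0  (start)
  step 1: q3  (read c: q0→q3)
  step 2: q4  (read a: q3→q4)
  step 3: q0  (read a: q4→q0)
  step 4: q5  (read b: q0→q5)
  step 5: q2  (read c: q5→q2)
  step 6: q3  (read a: q2→q3)

After reading 6 characters, D is in state q3.
(This kind of state-tracing is the core of the pumping-lemma construction: with 7 states, pigeonhole forces a repeat within the first 7 steps.)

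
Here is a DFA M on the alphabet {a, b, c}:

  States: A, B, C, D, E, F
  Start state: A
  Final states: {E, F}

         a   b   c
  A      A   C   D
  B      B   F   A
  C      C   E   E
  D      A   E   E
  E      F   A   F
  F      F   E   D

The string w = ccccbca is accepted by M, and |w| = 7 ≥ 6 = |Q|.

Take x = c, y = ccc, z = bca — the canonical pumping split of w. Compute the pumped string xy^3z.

xy^3z = c·ccc·ccc·ccc·bca = ccccccccccbca.
Reading y = ccc takes M from D back to D, so after x·y·y·y the machine is still in D, and z then leads to the accepting state F. Hence ccccccccccbca ∈ L(M).

ccccccccccbca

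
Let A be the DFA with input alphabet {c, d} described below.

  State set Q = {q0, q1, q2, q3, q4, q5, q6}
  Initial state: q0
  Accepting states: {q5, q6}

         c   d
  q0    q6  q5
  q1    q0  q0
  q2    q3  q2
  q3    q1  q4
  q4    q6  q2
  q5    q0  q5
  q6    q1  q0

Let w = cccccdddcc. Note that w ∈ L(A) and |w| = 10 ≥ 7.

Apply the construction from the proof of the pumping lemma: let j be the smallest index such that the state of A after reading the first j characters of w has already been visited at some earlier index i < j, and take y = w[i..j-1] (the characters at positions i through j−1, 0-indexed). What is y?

ccc

State sequence: q0 -c-> q6 -c-> q1 -c-> q0 -c-> q6 -c-> q1 -d-> q0 -d-> q5 -d-> q5 -c-> q0 -c-> q6
First repeat at step 3: q0 was already visited.

So i = 0, j = 3, giving x = w[0:0] = ε, y = w[0:3] = ccc, z = w[3:10] = ccdddcc.
Check: |xy| = 3 ≤ 7 and |y| = 3 ≥ 1. Reading y takes A from q0 back to q0, so every xyⁱz is accepted.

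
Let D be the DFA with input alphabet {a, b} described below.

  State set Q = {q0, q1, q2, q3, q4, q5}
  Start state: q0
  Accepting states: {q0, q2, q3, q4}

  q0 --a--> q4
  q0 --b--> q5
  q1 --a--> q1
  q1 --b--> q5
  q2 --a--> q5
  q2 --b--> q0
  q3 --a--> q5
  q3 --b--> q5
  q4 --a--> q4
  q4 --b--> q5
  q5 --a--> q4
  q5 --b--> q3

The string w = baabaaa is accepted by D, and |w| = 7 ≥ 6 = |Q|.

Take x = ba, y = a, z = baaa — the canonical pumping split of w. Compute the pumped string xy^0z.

xy⁰z = xz = ba·baaa = babaaa.
Reading y = a takes D from q4 back to q4, so after x the machine is still in q4, and z then leads to the accepting state q4. Hence babaaa ∈ L(D).

babaaa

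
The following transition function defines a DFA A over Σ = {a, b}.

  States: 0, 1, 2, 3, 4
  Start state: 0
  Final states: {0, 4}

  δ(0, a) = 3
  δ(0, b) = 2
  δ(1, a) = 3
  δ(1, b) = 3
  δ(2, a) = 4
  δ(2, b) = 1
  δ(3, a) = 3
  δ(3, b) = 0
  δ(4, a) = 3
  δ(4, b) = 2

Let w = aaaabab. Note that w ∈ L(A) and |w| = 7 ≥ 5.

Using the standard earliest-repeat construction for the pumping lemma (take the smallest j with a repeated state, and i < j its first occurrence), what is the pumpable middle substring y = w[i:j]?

a

State sequence: 0 -a-> 3 -a-> 3 -a-> 3 -a-> 3 -b-> 0 -a-> 3 -b-> 0
First repeat at step 2: 3 was already visited.

So i = 1, j = 2, giving x = w[0:1] = a, y = w[1:2] = a, z = w[2:7] = aabab.
Check: |xy| = 2 ≤ 5 and |y| = 1 ≥ 1. Reading y takes A from 3 back to 3, so every xyⁱz is accepted.
Since A has 5 states, any run of length ≥ 5 visits 5+1 states, so by pigeonhole some state repeats within the first 5 steps — that repeat gives the pumpable loop.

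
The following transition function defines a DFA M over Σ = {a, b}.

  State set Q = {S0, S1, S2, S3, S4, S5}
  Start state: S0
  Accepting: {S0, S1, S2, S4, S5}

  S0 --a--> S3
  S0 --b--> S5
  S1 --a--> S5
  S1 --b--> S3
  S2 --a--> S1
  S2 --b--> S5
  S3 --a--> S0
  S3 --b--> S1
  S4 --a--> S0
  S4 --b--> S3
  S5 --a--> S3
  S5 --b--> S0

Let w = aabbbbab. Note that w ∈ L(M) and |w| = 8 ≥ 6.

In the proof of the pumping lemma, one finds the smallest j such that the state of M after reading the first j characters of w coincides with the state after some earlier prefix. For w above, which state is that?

State sequence: S0 -a-> S3 -a-> S0 -b-> S5 -b-> S0 -b-> S5 -b-> S0 -a-> S3 -b-> S1
First repeat at step 2: S0 was already visited.

The earliest repeat is at step j = 2: M is in S0, which it already visited at step i = 0.
The DFA has 6 states, so the proof of the pumping lemma guarantees a repeated state among the first 6+1 visited; the segment between the two visits is the pumpable y.

S0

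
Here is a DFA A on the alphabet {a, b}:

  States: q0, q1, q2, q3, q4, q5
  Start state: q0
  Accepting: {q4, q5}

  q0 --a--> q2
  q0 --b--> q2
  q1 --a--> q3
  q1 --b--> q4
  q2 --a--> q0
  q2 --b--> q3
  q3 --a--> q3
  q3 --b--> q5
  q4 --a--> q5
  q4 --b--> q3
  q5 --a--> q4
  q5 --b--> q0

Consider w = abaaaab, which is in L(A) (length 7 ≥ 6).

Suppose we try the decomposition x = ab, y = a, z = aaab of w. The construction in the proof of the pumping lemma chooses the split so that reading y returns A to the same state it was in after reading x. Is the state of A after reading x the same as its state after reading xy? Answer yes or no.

Run of A on the first 3 characters of w = a b a:
  step 0: q0  (start)
  step 1: q2  (read a: q0→q2)
  step 2: q3  (read b: q2→q3)
  step 3: q3  (read a: q3→q3)

After x (step 2): q3. After xy (step 3): q3.
They match, so y = a drives A around a cycle from q3 back to itself; pumping y any number of times keeps A in q3 before reading z, and xyⁱz ∈ L(A) for every i ≥ 0.

yes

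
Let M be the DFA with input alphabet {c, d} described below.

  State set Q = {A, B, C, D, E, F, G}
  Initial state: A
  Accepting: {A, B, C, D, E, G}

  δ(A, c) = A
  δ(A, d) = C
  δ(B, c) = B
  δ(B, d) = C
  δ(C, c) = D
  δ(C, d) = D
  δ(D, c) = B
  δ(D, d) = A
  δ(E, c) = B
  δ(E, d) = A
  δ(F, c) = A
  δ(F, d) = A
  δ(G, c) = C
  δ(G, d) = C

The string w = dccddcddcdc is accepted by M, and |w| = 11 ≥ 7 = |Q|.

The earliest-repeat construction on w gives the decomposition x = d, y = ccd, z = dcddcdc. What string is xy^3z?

xy^3z = d·ccd·ccd·ccd·dcddcdc = dccdccdccddcddcdc.
Reading y = ccd takes M from C back to C, so after x·y·y·y the machine is still in C, and z then leads to the accepting state D. Hence dccdccdccddcddcdc ∈ L(M).

dccdccdccddcddcdc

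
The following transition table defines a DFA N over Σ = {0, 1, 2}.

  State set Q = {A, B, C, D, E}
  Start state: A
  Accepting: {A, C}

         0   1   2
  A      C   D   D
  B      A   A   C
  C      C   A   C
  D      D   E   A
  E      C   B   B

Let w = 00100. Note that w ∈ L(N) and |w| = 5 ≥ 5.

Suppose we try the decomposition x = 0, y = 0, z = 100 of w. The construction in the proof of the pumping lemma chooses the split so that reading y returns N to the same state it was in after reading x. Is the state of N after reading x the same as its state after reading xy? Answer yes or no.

Run of N on the first 2 characters of w = 0 0:
  step 0: A  (start)
  step 1: C  (read 0: A→C)
  step 2: C  (read 0: C→C)

After x (step 1): C. After xy (step 2): C.
They match, so y = 0 drives N around a cycle from C back to itself; pumping y any number of times keeps N in C before reading z, and xyⁱz ∈ L(N) for every i ≥ 0.

yes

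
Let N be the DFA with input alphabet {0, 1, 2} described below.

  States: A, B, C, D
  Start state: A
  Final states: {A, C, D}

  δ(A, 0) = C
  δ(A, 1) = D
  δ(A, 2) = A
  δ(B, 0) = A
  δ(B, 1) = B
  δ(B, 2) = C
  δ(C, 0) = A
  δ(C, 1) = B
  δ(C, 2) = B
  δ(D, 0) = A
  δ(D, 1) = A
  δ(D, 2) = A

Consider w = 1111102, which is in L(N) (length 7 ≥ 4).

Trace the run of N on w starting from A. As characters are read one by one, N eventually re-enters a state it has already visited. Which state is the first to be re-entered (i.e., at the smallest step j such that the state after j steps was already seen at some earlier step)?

A

State sequence: A -1-> D -1-> A -1-> D -1-> A -1-> D -0-> A -2-> A
First repeat at step 2: A was already visited.

The earliest repeat is at step j = 2: N is in A, which it already visited at step i = 0.
Pumping length from the standard proof: p = 4 (the number of states). The repeated state found above gives |xy| = j ≤ 4 and |y| = j − i ≥ 1.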